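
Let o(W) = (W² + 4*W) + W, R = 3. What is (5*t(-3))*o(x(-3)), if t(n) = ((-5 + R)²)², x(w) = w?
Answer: -480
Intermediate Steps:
t(n) = 16 (t(n) = ((-5 + 3)²)² = ((-2)²)² = 4² = 16)
o(W) = W² + 5*W
(5*t(-3))*o(x(-3)) = (5*16)*(-3*(5 - 3)) = 80*(-3*2) = 80*(-6) = -480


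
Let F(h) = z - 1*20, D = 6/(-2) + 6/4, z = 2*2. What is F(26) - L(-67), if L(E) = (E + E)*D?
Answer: -217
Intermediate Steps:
z = 4
D = -3/2 (D = 6*(-½) + 6*(¼) = -3 + 3/2 = -3/2 ≈ -1.5000)
L(E) = -3*E (L(E) = (E + E)*(-3/2) = (2*E)*(-3/2) = -3*E)
F(h) = -16 (F(h) = 4 - 1*20 = 4 - 20 = -16)
F(26) - L(-67) = -16 - (-3)*(-67) = -16 - 1*201 = -16 - 201 = -217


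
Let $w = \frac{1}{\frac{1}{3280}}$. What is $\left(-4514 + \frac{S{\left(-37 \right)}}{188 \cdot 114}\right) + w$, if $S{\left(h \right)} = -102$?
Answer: $- \frac{4407865}{3572} \approx -1234.0$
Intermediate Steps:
$w = 3280$ ($w = \frac{1}{\frac{1}{3280}} = 3280$)
$\left(-4514 + \frac{S{\left(-37 \right)}}{188 \cdot 114}\right) + w = \left(-4514 - \frac{102}{188 \cdot 114}\right) + 3280 = \left(-4514 - \frac{102}{21432}\right) + 3280 = \left(-4514 - \frac{17}{3572}\right) + 3280 = - \frac{16124025}{3572} + 3280 = - \frac{4407865}{3572}$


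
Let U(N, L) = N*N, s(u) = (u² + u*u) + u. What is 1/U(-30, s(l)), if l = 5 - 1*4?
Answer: 1/900 ≈ 0.0011111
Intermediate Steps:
l = 1 (l = 5 - 4 = 1)
s(u) = u + 2*u² (s(u) = (u² + u²) + u = 2*u² + u = u + 2*u²)
U(N, L) = N²
1/U(-30, s(l)) = 1/((-30)²) = 1/900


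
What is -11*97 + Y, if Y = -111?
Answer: -1178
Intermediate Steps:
-11*97 + Y = -11*97 - 111 = -1067 - 111 = -1178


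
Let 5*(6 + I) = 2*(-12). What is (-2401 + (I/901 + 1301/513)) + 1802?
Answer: -1378494632/2311065 ≈ -596.48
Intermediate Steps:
I = -54/5 (I = -6 + (2*(-12))/5 = -6 + (⅕)*(-24) = -6 - 24/5 = -54/5 ≈ -10.800)
(-2401 + (I/901 + 1301/513)) + 1802 = (-2401 + (-54/5/901 + 1301/513)) + 1802 = (-2401 + (-54/5*1/901 + 1301*(1/513))) + 1802 = (-2401 + (-54/4505 + 1301/513)) + 1802 = (-2401 + 5833303/2311065) + 1802 = -5543033762/2311065 + 1802 = -1378494632/2311065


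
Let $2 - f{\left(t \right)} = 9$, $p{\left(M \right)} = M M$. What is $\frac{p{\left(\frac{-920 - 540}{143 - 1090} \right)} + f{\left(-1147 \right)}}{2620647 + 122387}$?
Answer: $- \frac{4146063}{2459977578506} \approx -1.6854 \cdot 10^{-6}$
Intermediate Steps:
$p{\left(M \right)} = M^{2}$
$f{\left(t \right)} = -7$ ($f{\left(t \right)} = 2 - 9 = -7$)
$\frac{p{\left(\frac{-920 - 540}{143 - 1090} \right)} + f{\left(-1147 \right)}}{2620647 + 122387} = \frac{\left(\frac{-920 - 540}{143 - 1090}\right)^{2} - 7}{2620647 + 122387} = \frac{\left(- \frac{1460}{-947}\right)^{2} - 7}{2743034} = \left(\left(\left(-1460\right) \left(- \frac{1}{947}\right)\right)^{2} - 7\right) \frac{1}{2743034} = \left(\left(\frac{1460}{947}\right)^{2} - 7\right) \frac{1}{2743034} = \left(\frac{2131600}{896809} - 7\right) \frac{1}{2743034} = \left(- \frac{4146063}{896809}\right) \frac{1}{2743034} = - \frac{4146063}{2459977578506}$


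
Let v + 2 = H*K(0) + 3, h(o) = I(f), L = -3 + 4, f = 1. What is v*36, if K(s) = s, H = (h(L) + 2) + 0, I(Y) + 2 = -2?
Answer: 36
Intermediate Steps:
I(Y) = -4 (I(Y) = -2 - 2 = -4)
L = 1
h(o) = -4
H = -2 (H = (-4 + 2) + 0 = -2 + 0 = -2)
v = 1 (v = -2 + (-2*0 + 3) = -2 + (0 + 3) = -2 + 3 = 1)
v*36 = 1*36 = 36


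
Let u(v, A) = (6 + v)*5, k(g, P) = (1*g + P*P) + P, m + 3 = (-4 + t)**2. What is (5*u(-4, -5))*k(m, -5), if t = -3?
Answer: 3300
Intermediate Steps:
m = 46 (m = -3 + (-4 - 3)**2 = -3 + (-7)**2 = -3 + 49 = 46)
k(g, P) = P + g + P**2 (k(g, P) = (g + P**2) + P = P + g + P**2)
u(v, A) = 30 + 5*v
(5*u(-4, -5))*k(m, -5) = (5*(30 + 5*(-4)))*(-5 + 46 + (-5)**2) = (5*(30 - 20))*(-5 + 46 + 25) = (5*10)*66 = 50*66 = 3300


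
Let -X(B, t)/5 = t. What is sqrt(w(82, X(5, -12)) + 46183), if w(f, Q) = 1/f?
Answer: sqrt(310534574)/82 ≈ 214.90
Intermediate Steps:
X(B, t) = -5*t
sqrt(w(82, X(5, -12)) + 46183) = sqrt(1/82 + 46183) = sqrt(3787007/82) = sqrt(310534574)/82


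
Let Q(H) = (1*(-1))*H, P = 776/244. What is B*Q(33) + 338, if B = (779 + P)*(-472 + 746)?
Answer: -431400328/61 ≈ -7.0721e+6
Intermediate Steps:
P = 194/61 (P = 776*(1/244) = 194/61 ≈ 3.1803)
Q(H) = -H
B = 13073362/61 (B = (779 + 194/61)*(-472 + 746) = (47713/61)*274 = 13073362/61 ≈ 2.1432e+5)
B*Q(33) + 338 = 13073362*(-1*33)/61 + 338 = (13073362/61)*(-33) + 338 = -431420946/61 + 338 = -431400328/61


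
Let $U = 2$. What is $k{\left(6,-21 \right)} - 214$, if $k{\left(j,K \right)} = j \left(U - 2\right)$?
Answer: $-214$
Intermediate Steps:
$k{\left(j,K \right)} = 0$ ($k{\left(j,K \right)} = j \left(2 - 2\right) = j 0 = 0$)
$k{\left(6,-21 \right)} - 214 = 0 - 214 = -214$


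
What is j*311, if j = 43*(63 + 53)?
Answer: 1551268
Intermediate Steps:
j = 4988 (j = 43*116 = 4988)
j*311 = 4988*311 = 1551268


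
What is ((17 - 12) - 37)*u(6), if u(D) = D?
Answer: -192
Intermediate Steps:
((17 - 12) - 37)*u(6) = ((17 - 12) - 37)*6 = (5 - 37)*6 = -32*6 = -192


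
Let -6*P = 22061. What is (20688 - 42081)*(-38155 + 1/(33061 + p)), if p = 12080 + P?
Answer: 203070734974917/248785 ≈ 8.1625e+8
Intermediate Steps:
P = -22061/6 (P = -⅙*22061 = -22061/6 ≈ -3676.8)
p = 50419/6 (p = 12080 - 22061/6 = 50419/6 ≈ 8403.2)
(20688 - 42081)*(-38155 + 1/(33061 + p)) = (20688 - 42081)*(-38155 + 1/(33061 + 50419/6)) = -21393*(-38155 + 1/(248785/6)) = -21393*(-38155 + 6/248785) = -21393*(-9492391669/248785) = 203070734974917/248785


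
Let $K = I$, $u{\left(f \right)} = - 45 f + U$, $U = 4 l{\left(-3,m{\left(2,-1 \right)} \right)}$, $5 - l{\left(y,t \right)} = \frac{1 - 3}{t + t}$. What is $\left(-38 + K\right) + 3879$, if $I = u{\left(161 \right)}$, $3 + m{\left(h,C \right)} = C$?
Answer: $-3385$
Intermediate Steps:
$m{\left(h,C \right)} = -3 + C$
$l{\left(y,t \right)} = 5 + \frac{1}{t}$ ($l{\left(y,t \right)} = 5 - \frac{1 - 3}{t + t} = 5 - - \frac{2}{2 t} = 5 - - 2 \frac{1}{2 t} = 5 - - \frac{1}{t} = 5 + \frac{1}{t}$)
$U = 19$ ($U = 4 \left(5 + \frac{1}{-3 - 1}\right) = 4 \left(5 + \frac{1}{-4}\right) = 4 \left(5 - \frac{1}{4}\right) = 4 \cdot \frac{19}{4} = 19$)
$u{\left(f \right)} = 19 - 45 f$ ($u{\left(f \right)} = - 45 f + 19 = 19 - 45 f$)
$I = -7226$ ($I = 19 - 7245 = -7226$)
$K = -7226$
$\left(-38 + K\right) + 3879 = \left(-38 - 7226\right) + 3879 = -7264 + 3879 = -3385$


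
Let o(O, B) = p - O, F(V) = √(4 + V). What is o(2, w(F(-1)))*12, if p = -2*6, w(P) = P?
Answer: -168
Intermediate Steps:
p = -12
o(O, B) = -12 - O
o(2, w(F(-1)))*12 = (-12 - 1*2)*12 = (-12 - 2)*12 = -14*12 = -168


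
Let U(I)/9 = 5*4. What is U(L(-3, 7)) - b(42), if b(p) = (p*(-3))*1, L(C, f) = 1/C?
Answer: 306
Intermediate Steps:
U(I) = 180 (U(I) = 9*(5*4) = 9*20 = 180)
b(p) = -3*p (b(p) = -3*p*1 = -3*p)
U(L(-3, 7)) - b(42) = 180 - (-3)*42 = 180 - 1*(-126) = 180 + 126 = 306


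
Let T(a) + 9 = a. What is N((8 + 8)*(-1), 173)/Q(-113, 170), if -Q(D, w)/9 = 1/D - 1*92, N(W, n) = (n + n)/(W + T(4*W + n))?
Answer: 19549/3930066 ≈ 0.0049742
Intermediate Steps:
T(a) = -9 + a
N(W, n) = 2*n/(-9 + n + 5*W) (N(W, n) = (n + n)/(W + (-9 + (4*W + n))) = (2*n)/(W + (-9 + (n + 4*W))) = (2*n)/(W + (-9 + n + 4*W)) = (2*n)/(-9 + n + 5*W) = 2*n/(-9 + n + 5*W))
Q(D, w) = 828 - 9/D (Q(D, w) = -9*(1/D - 1*92) = -9*(1/D - 92) = -9*(-92 + 1/D) = 828 - 9/D)
N((8 + 8)*(-1), 173)/Q(-113, 170) = (2*173/(-9 + 173 + 5*((8 + 8)*(-1))))/(828 - 9/(-113)) = (2*173/(-9 + 173 + 5*(16*(-1))))/(828 - 9*(-1/113)) = (2*173/(-9 + 173 + 5*(-16)))/(828 + 9/113) = (2*173/(-9 + 173 - 80))/(93573/113) = (2*173/84)*(113/93573) = (2*173*(1/84))*(113/93573) = (173/42)*(113/93573) = 19549/3930066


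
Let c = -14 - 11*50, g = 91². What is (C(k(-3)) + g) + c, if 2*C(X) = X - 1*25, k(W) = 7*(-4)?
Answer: 15381/2 ≈ 7690.5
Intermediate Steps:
k(W) = -28
g = 8281
C(X) = -25/2 + X/2 (C(X) = (X - 1*25)/2 = (X - 25)/2 = (-25 + X)/2 = -25/2 + X/2)
c = -564 (c = -14 - 550 = -564)
(C(k(-3)) + g) + c = ((-25/2 + (½)*(-28)) + 8281) - 564 = ((-25/2 - 14) + 8281) - 564 = (-53/2 + 8281) - 564 = 16509/2 - 564 = 15381/2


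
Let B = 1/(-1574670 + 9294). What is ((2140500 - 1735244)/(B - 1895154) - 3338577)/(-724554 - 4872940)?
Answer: 9904318605500127441/16605685721026710070 ≈ 0.59644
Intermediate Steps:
B = -1/1565376 (B = 1/(-1565376) = -1/1565376 ≈ -6.3882e-7)
((2140500 - 1735244)/(B - 1895154) - 3338577)/(-724554 - 4872940) = ((2140500 - 1735244)/(-1/1565376 - 1895154) - 3338577)/(-724554 - 4872940) = (405256/(-2966628587905/1565376) - 3338577)/(-5597494) = (405256*(-1565376/2966628587905) - 3338577)*(-1/5597494) = (-634378016256/2966628587905 - 3338577)*(-1/5597494) = -9904318605500127441/2966628587905*(-1/5597494) = 9904318605500127441/16605685721026710070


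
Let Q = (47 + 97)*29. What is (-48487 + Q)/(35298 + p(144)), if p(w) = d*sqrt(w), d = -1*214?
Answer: -44311/32730 ≈ -1.3538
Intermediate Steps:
d = -214
Q = 4176 (Q = 144*29 = 4176)
p(w) = -214*sqrt(w)
(-48487 + Q)/(35298 + p(144)) = (-48487 + 4176)/(35298 - 214*sqrt(144)) = -44311/(35298 - 214*12) = -44311/(35298 - 2568) = -44311/32730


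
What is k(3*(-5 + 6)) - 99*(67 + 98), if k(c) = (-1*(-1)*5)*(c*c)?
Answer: -16290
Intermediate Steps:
k(c) = 5*c² (k(c) = (1*5)*c² = 5*c²)
k(3*(-5 + 6)) - 99*(67 + 98) = 5*(3*(-5 + 6))² - 99*(67 + 98) = 5*(3*1)² - 99*165 = 5*3² - 1*16335 = 5*9 - 16335 = 45 - 16335 = -16290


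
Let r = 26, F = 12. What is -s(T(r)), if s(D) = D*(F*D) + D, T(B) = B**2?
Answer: -5484388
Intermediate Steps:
s(D) = D + 12*D**2 (s(D) = D*(12*D) + D = 12*D**2 + D = D + 12*D**2)
-s(T(r)) = -26**2*(1 + 12*26**2) = -676*(1 + 12*676) = -676*(1 + 8112) = -676*8113 = -1*5484388 = -5484388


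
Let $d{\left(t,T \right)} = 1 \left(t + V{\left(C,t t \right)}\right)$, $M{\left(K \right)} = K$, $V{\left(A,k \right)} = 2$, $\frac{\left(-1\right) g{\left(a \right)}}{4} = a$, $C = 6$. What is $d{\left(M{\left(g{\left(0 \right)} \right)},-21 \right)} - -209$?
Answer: $211$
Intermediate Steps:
$g{\left(a \right)} = - 4 a$
$d{\left(t,T \right)} = 2 + t$ ($d{\left(t,T \right)} = 1 \left(t + 2\right) = 1 \left(2 + t\right) = 2 + t$)
$d{\left(M{\left(g{\left(0 \right)} \right)},-21 \right)} - -209 = \left(2 - 0\right) - -209 = \left(2 + 0\right) + 209 = 2 + 209 = 211$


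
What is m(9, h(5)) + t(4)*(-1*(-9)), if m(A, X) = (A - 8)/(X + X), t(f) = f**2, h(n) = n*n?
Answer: 7201/50 ≈ 144.02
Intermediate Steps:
h(n) = n**2
m(A, X) = (-8 + A)/(2*X) (m(A, X) = (-8 + A)/((2*X)) = (-8 + A)*(1/(2*X)) = (-8 + A)/(2*X))
m(9, h(5)) + t(4)*(-1*(-9)) = (-8 + 9)/(2*(5**2)) + 4**2*(-1*(-9)) = (1/2)*1/25 + 16*9 = (1/2)*(1/25)*1 + 144 = 1/50 + 144 = 7201/50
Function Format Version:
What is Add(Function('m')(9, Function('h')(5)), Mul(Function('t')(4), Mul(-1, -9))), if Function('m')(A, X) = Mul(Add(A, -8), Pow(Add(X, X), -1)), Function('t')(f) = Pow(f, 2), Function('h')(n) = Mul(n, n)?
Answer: Rational(7201, 50) ≈ 144.02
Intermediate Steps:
Function('h')(n) = Pow(n, 2)
Function('m')(A, X) = Mul(Rational(1, 2), Pow(X, -1), Add(-8, A)) (Function('m')(A, X) = Mul(Add(-8, A), Pow(Mul(2, X), -1)) = Mul(Add(-8, A), Mul(Rational(1, 2), Pow(X, -1))) = Mul(Rational(1, 2), Pow(X, -1), Add(-8, A)))
Add(Function('m')(9, Function('h')(5)), Mul(Function('t')(4), Mul(-1, -9))) = Add(Mul(Rational(1, 2), Pow(Pow(5, 2), -1), Add(-8, 9)), Mul(Pow(4, 2), Mul(-1, -9))) = Add(Mul(Rational(1, 2), Pow(25, -1), 1), Mul(16, 9)) = Add(Mul(Rational(1, 2), Rational(1, 25), 1), 144) = Add(Rational(1, 50), 144) = Rational(7201, 50)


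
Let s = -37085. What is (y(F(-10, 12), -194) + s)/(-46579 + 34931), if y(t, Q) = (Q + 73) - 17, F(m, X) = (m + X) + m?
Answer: 37223/11648 ≈ 3.1957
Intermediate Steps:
F(m, X) = X + 2*m (F(m, X) = (X + m) + m = X + 2*m)
y(t, Q) = 56 + Q (y(t, Q) = (73 + Q) - 17 = 56 + Q)
(y(F(-10, 12), -194) + s)/(-46579 + 34931) = ((56 - 194) - 37085)/(-46579 + 34931) = (-138 - 37085)/(-11648) = -37223*(-1/11648) = 37223/11648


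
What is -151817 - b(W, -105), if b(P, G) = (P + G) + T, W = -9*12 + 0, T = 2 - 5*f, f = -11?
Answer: -151661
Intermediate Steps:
T = 57 (T = 2 - 5*(-11) = 2 + 55 = 57)
W = -108 (W = -108 + 0 = -108)
b(P, G) = 57 + G + P (b(P, G) = (P + G) + 57 = (G + P) + 57 = 57 + G + P)
-151817 - b(W, -105) = -151817 - (57 - 105 - 108) = -151817 - 1*(-156) = -151817 + 156 = -151661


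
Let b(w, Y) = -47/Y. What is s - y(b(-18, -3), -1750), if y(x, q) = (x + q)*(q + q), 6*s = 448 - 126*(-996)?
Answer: -6049176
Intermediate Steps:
s = 62972/3 (s = (448 - 126*(-996))/6 = (448 + 125496)/6 = (⅙)*125944 = 62972/3 ≈ 20991.)
y(x, q) = 2*q*(q + x) (y(x, q) = (q + x)*(2*q) = 2*q*(q + x))
s - y(b(-18, -3), -1750) = 62972/3 - 2*(-1750)*(-1750 - 47/(-3)) = 62972/3 - 2*(-1750)*(-1750 - 47*(-⅓)) = 62972/3 - 2*(-1750)*(-1750 + 47/3) = 62972/3 - 2*(-1750)*(-5203)/3 = 62972/3 - 1*18210500/3 = 62972/3 - 18210500/3 = -6049176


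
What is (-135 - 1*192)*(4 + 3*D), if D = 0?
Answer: -1308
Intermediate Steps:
(-135 - 1*192)*(4 + 3*D) = (-135 - 1*192)*(4 + 3*0) = (-135 - 192)*(4 + 0) = -327*4 = -1308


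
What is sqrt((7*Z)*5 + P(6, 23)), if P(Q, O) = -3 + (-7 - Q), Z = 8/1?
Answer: 2*sqrt(66) ≈ 16.248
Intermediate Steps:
Z = 8 (Z = 8*1 = 8)
P(Q, O) = -10 - Q
sqrt((7*Z)*5 + P(6, 23)) = sqrt((7*8)*5 + (-10 - 1*6)) = sqrt(56*5 + (-10 - 6)) = sqrt(280 - 16) = sqrt(264) = 2*sqrt(66)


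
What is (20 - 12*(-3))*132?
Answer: 7392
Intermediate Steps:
(20 - 12*(-3))*132 = (20 + 36)*132 = 56*132 = 7392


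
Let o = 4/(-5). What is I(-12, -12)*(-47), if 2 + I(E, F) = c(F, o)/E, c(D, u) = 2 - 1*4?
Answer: 517/6 ≈ 86.167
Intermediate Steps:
o = -⅘ (o = 4*(-⅕) = -⅘ ≈ -0.80000)
c(D, u) = -2 (c(D, u) = 2 - 4 = -2)
I(E, F) = -2 - 2/E
I(-12, -12)*(-47) = (-2 - 2/(-12))*(-47) = (-2 - 2*(-1/12))*(-47) = (-2 + ⅙)*(-47) = -11/6*(-47) = 517/6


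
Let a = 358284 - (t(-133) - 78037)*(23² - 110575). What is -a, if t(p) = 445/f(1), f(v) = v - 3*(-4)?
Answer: 111585947964/13 ≈ 8.5835e+9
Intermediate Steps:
f(v) = 12 + v (f(v) = v + 12 = 12 + v)
t(p) = 445/13 (t(p) = 445/(12 + 1) = 445/13)
a = -111585947964/13 (a = 358284 - (445/13 - 78037)*(23² - 110575) = 358284 - (-1014036)*(529 - 110575)/13 = 358284 - (-1014036)*(-110046)/13 = 358284 - 1*111590605656/13 = 358284 - 111590605656/13 = -111585947964/13 ≈ -8.5835e+9)
-a = -1*(-111585947964/13) = 111585947964/13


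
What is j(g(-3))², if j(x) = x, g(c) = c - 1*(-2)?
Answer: 1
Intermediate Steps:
g(c) = 2 + c (g(c) = c + 2 = 2 + c)
j(g(-3))² = (2 - 3)² = (-1)² = 1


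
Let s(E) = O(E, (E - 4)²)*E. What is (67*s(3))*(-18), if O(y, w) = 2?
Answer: -7236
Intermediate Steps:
s(E) = 2*E
(67*s(3))*(-18) = (67*(2*3))*(-18) = (67*6)*(-18) = 402*(-18) = -7236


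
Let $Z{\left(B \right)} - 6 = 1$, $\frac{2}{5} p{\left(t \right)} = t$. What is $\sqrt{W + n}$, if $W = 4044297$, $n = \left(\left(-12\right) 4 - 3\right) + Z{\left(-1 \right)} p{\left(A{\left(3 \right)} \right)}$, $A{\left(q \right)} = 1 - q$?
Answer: $\sqrt{4044211} \approx 2011.0$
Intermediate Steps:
$p{\left(t \right)} = \frac{5 t}{2}$
$Z{\left(B \right)} = 7$ ($Z{\left(B \right)} = 6 + 1 = 7$)
$n = -86$ ($n = \left(\left(-12\right) 4 - 3\right) + 7 \frac{5 \left(1 - 3\right)}{2} = \left(-48 - 3\right) + 7 \frac{5 \left(1 - 3\right)}{2} = -51 + 7 \cdot \frac{5}{2} \left(-2\right) = -51 + 7 \left(-5\right) = -51 - 35 = -86$)
$\sqrt{W + n} = \sqrt{4044297 - 86} = \sqrt{4044211}$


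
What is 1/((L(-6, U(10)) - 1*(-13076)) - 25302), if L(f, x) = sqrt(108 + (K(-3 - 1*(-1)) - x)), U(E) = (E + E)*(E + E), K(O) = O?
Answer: -6113/74737685 - 7*I*sqrt(6)/149475370 ≈ -8.1793e-5 - 1.1471e-7*I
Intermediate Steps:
U(E) = 4*E**2 (U(E) = (2*E)*(2*E) = 4*E**2)
L(f, x) = sqrt(106 - x) (L(f, x) = sqrt(108 + ((-3 - 1*(-1)) - x)) = sqrt(108 + ((-3 + 1) - x)) = sqrt(108 + (-2 - x)) = sqrt(106 - x))
1/((L(-6, U(10)) - 1*(-13076)) - 25302) = 1/((sqrt(106 - 4*10**2) - 1*(-13076)) - 25302) = 1/((sqrt(106 - 4*100) + 13076) - 25302) = 1/((sqrt(106 - 1*400) + 13076) - 25302) = 1/((sqrt(106 - 400) + 13076) - 25302) = 1/((sqrt(-294) + 13076) - 25302) = 1/((7*I*sqrt(6) + 13076) - 25302) = 1/((13076 + 7*I*sqrt(6)) - 25302) = 1/(-12226 + 7*I*sqrt(6))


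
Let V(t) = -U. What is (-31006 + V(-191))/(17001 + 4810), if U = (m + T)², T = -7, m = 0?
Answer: -31055/21811 ≈ -1.4238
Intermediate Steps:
U = 49 (U = (0 - 7)² = (-7)² = 49)
V(t) = -49 (V(t) = -1*49 = -49)
(-31006 + V(-191))/(17001 + 4810) = (-31006 - 49)/(17001 + 4810) = -31055/21811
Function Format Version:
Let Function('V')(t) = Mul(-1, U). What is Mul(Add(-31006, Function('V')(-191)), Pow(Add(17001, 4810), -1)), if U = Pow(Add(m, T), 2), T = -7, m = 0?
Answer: Rational(-31055, 21811) ≈ -1.4238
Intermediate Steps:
U = 49 (U = Pow(Add(0, -7), 2) = Pow(-7, 2) = 49)
Function('V')(t) = -49 (Function('V')(t) = Mul(-1, 49) = -49)
Mul(Add(-31006, Function('V')(-191)), Pow(Add(17001, 4810), -1)) = Mul(Add(-31006, -49), Pow(Add(17001, 4810), -1)) = Mul(-31055, Pow(21811, -1)) = Mul(-31055, Rational(1, 21811)) = Rational(-31055, 21811)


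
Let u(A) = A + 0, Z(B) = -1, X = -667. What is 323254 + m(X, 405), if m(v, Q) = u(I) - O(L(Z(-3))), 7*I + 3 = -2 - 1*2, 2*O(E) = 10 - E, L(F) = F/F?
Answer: 646497/2 ≈ 3.2325e+5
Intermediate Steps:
L(F) = 1
O(E) = 5 - E/2 (O(E) = (10 - E)/2 = 5 - E/2)
I = -1 (I = -3/7 + (-2 - 1*2)/7 = -3/7 + (-2 - 2)/7 = -3/7 + (⅐)*(-4) = -3/7 - 4/7 = -1)
u(A) = A
m(v, Q) = -11/2 (m(v, Q) = -1 - (5 - ½*1) = -1 - (5 - ½) = -1 - 1*9/2 = -1 - 9/2 = -11/2)
323254 + m(X, 405) = 323254 - 11/2 = 646497/2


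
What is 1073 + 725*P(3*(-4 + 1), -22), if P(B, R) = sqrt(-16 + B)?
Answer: 1073 + 3625*I ≈ 1073.0 + 3625.0*I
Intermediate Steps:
1073 + 725*P(3*(-4 + 1), -22) = 1073 + 725*sqrt(-16 + 3*(-4 + 1)) = 1073 + 725*sqrt(-16 + 3*(-3)) = 1073 + 725*sqrt(-16 - 9) = 1073 + 725*sqrt(-25) = 1073 + 725*(5*I) = 1073 + 3625*I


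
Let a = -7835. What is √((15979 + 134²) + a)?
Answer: 30*√29 ≈ 161.55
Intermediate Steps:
√((15979 + 134²) + a) = √((15979 + 134²) - 7835) = √((15979 + 17956) - 7835) = √(33935 - 7835) = √26100 = 30*√29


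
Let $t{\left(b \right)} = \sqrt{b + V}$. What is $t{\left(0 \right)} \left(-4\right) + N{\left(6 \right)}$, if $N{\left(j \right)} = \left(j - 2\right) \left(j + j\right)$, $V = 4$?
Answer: $40$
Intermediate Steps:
$N{\left(j \right)} = 2 j \left(-2 + j\right)$ ($N{\left(j \right)} = \left(-2 + j\right) 2 j = 2 j \left(-2 + j\right)$)
$t{\left(b \right)} = \sqrt{4 + b}$ ($t{\left(b \right)} = \sqrt{b + 4} = \sqrt{4 + b}$)
$t{\left(0 \right)} \left(-4\right) + N{\left(6 \right)} = \sqrt{4 + 0} \left(-4\right) + 2 \cdot 6 \left(-2 + 6\right) = \sqrt{4} \left(-4\right) + 2 \cdot 6 \cdot 4 = 2 \left(-4\right) + 48 = -8 + 48 = 40$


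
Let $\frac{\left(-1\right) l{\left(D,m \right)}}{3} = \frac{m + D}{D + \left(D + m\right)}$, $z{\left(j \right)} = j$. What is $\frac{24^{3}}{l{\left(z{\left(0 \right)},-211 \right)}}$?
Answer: $-4608$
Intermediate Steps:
$l{\left(D,m \right)} = - \frac{3 \left(D + m\right)}{m + 2 D}$ ($l{\left(D,m \right)} = - 3 \frac{m + D}{D + \left(D + m\right)} = - 3 \frac{D + m}{m + 2 D} = - \frac{3 \left(D + m\right)}{m + 2 D}$)
$\frac{24^{3}}{l{\left(z{\left(0 \right)},-211 \right)}} = \frac{24^{3}}{3 \frac{1}{-211 + 2 \cdot 0} \left(\left(-1\right) 0 - -211\right)} = \frac{13824}{3 \frac{1}{-211 + 0} \left(0 + 211\right)} = \frac{13824}{3 \frac{1}{-211} \cdot 211} = \frac{13824}{3 \left(- \frac{1}{211}\right) 211} = \frac{13824}{-3} = 13824 \left(- \frac{1}{3}\right) = -4608$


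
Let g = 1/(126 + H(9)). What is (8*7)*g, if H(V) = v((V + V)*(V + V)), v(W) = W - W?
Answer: 4/9 ≈ 0.44444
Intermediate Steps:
v(W) = 0
H(V) = 0
g = 1/126 (g = 1/(126 + 0) = 1/126 ≈ 0.0079365)
(8*7)*g = (8*7)*(1/126) = 56*(1/126) = 4/9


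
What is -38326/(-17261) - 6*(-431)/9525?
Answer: 136564032/54803675 ≈ 2.4919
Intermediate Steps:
-38326/(-17261) - 6*(-431)/9525 = -38326*(-1/17261) + 2586*(1/9525) = 38326/17261 + 862/3175 = 136564032/54803675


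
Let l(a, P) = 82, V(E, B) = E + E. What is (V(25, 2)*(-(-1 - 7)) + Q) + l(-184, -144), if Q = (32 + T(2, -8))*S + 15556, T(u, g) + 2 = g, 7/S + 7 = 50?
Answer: 689788/43 ≈ 16042.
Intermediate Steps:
S = 7/43 (S = 7/(-7 + 50) = 7/43 ≈ 0.16279)
V(E, B) = 2*E
T(u, g) = -2 + g
Q = 669062/43 (Q = (32 + (-2 - 8))*(7/43) + 15556 = (32 - 10)*(7/43) + 15556 = 22*(7/43) + 15556 = 154/43 + 15556 = 669062/43 ≈ 15560.)
(V(25, 2)*(-(-1 - 7)) + Q) + l(-184, -144) = ((2*25)*(-(-1 - 7)) + 669062/43) + 82 = (50*(-1*(-8)) + 669062/43) + 82 = (50*8 + 669062/43) + 82 = (400 + 669062/43) + 82 = 686262/43 + 82 = 689788/43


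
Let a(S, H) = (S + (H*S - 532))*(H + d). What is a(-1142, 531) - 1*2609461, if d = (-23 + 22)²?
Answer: -326105893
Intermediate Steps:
d = 1 (d = (-1)² = 1)
a(S, H) = (1 + H)*(-532 + S + H*S) (a(S, H) = (S + (H*S - 532))*(H + 1) = (S + (-532 + H*S))*(1 + H) = (-532 + S + H*S)*(1 + H) = (1 + H)*(-532 + S + H*S))
a(-1142, 531) - 1*2609461 = (-532 - 1142 - 532*531 - 1142*531² + 2*531*(-1142)) - 1*2609461 = (-532 - 1142 - 282492 - 1142*281961 - 1212804) - 2609461 = (-532 - 1142 - 282492 - 321999462 - 1212804) - 2609461 = -323496432 - 2609461 = -326105893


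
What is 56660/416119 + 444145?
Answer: 184817229915/416119 ≈ 4.4415e+5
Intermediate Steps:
56660/416119 + 444145 = 184817229915/416119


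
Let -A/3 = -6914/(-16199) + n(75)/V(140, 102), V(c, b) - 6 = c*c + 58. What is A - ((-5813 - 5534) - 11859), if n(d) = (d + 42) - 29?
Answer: 923945078849/39817142 ≈ 23205.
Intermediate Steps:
V(c, b) = 64 + c**2 (V(c, b) = 6 + (c*c + 58) = 6 + (c**2 + 58) = 6 + (58 + c**2) = 64 + c**2)
n(d) = 13 + d (n(d) = (42 + d) - 29 = 13 + d)
A = -51518403/39817142 (A = -3*(-6914/(-16199) + (13 + 75)/(64 + 140**2)) = -3*(-6914*(-1/16199) + 88/(64 + 19600)) = -3*(6914/16199 + 88/19664) = -3*(6914/16199 + 88*(1/19664)) = -3*(6914/16199 + 11/2458) = -3*17172801/39817142 = -51518403/39817142 ≈ -1.2939)
A - ((-5813 - 5534) - 11859) = -51518403/39817142 - ((-5813 - 5534) - 11859) = -51518403/39817142 - (-11347 - 11859) = -51518403/39817142 - 1*(-23206) = -51518403/39817142 + 23206 = 923945078849/39817142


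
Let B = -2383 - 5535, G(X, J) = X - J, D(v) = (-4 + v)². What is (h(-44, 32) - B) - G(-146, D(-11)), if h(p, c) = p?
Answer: 8245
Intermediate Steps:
B = -7918
(h(-44, 32) - B) - G(-146, D(-11)) = (-44 - 1*(-7918)) - (-146 - (-4 - 11)²) = (-44 + 7918) - (-146 - 1*(-15)²) = 7874 - (-146 - 1*225) = 7874 - (-146 - 225) = 7874 - 1*(-371) = 7874 + 371 = 8245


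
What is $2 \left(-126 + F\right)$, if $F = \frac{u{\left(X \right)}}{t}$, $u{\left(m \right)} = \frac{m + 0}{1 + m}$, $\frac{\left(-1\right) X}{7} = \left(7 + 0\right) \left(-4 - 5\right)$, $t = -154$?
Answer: $- \frac{1225287}{4862} \approx -252.01$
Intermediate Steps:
$X = 441$ ($X = - 7 \left(7 + 0\right) \left(-4 - 5\right) = - 7 \cdot 7 \left(-9\right) = \left(-7\right) \left(-63\right) = 441$)
$u{\left(m \right)} = \frac{m}{1 + m}$
$F = - \frac{63}{9724}$ ($F = \frac{441 \frac{1}{1 + 441}}{-154} = \frac{441}{442} \left(- \frac{1}{154}\right) = - \frac{63}{9724} \approx -0.0064788$)
$2 \left(-126 + F\right) = 2 \left(-126 - \frac{63}{9724}\right) = 2 \left(- \frac{1225287}{9724}\right) = - \frac{1225287}{4862}$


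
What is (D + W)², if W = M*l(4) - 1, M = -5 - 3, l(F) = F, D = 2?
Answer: 961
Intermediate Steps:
M = -8
W = -33 (W = -8*4 - 1 = -32 - 1 = -33)
(D + W)² = (2 - 33)² = (-31)² = 961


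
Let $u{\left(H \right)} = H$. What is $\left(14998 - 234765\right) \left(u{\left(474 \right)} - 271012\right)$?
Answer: $59455324646$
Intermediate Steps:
$\left(14998 - 234765\right) \left(u{\left(474 \right)} - 271012\right) = \left(14998 - 234765\right) \left(474 - 271012\right) = \left(14998 - 234765\right) \left(-270538\right) = \left(-219767\right) \left(-270538\right) = 59455324646$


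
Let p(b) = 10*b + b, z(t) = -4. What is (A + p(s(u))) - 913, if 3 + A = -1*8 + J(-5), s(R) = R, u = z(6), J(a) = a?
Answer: -973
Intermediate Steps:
u = -4
p(b) = 11*b
A = -16 (A = -3 + (-1*8 - 5) = -3 + (-8 - 5) = -3 - 13 = -16)
(A + p(s(u))) - 913 = (-16 + 11*(-4)) - 913 = (-16 - 44) - 913 = -60 - 913 = -973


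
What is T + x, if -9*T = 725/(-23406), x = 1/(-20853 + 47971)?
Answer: 4967801/1428128793 ≈ 0.0034785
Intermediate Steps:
x = 1/27118 ≈ 3.6876e-5
T = 725/210654 (T = -725/(9*(-23406)) = -725*(-1)/(9*23406) = -1/9*(-725/23406) = 725/210654 ≈ 0.0034417)
T + x = 725/210654 + 1/27118 = 4967801/1428128793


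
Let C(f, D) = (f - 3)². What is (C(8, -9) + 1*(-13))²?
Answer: 144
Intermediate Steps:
C(f, D) = (-3 + f)²
(C(8, -9) + 1*(-13))² = ((-3 + 8)² + 1*(-13))² = (5² - 13)² = (25 - 13)² = 12² = 144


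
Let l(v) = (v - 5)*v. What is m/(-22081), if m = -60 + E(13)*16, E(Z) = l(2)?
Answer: 156/22081 ≈ 0.0070649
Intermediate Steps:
l(v) = v*(-5 + v) (l(v) = (-5 + v)*v = v*(-5 + v))
E(Z) = -6 (E(Z) = 2*(-5 + 2) = 2*(-3) = -6)
m = -156 (m = -60 - 6*16 = -60 - 96 = -156)
m/(-22081) = -156/(-22081) = -156*(-1/22081) = 156/22081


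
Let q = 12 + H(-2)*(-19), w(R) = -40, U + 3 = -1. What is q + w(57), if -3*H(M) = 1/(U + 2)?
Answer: -187/6 ≈ -31.167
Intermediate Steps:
U = -4 (U = -3 - 1 = -4)
H(M) = ⅙ (H(M) = -1/(3*(-4 + 2)) = -⅓/(-2) = -⅓*(-½) = ⅙)
q = 53/6 (q = 12 + (⅙)*(-19) = 12 - 19/6 = 53/6 ≈ 8.8333)
q + w(57) = 53/6 - 40 = -187/6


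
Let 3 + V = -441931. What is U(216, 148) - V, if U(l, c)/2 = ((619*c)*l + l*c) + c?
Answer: 40082550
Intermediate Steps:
V = -441934 (V = -3 - 441931 = -441934)
U(l, c) = 2*c + 1240*c*l (U(l, c) = 2*(((619*c)*l + l*c) + c) = 2*((619*c*l + c*l) + c) = 2*(620*c*l + c) = 2*(c + 620*c*l) = 2*c + 1240*c*l)
U(216, 148) - V = 2*148*(1 + 620*216) - 1*(-441934) = 2*148*(1 + 133920) + 441934 = 2*148*133921 + 441934 = 39640616 + 441934 = 40082550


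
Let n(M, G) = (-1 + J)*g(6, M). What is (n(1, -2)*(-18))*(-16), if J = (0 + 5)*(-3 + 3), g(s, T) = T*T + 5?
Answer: -1728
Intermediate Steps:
g(s, T) = 5 + T² (g(s, T) = T² + 5 = 5 + T²)
J = 0 (J = 5*0 = 0)
n(M, G) = -5 - M² (n(M, G) = (-1 + 0)*(5 + M²) = -(5 + M²) = -5 - M²)
(n(1, -2)*(-18))*(-16) = ((-5 - 1*1²)*(-18))*(-16) = ((-5 - 1*1)*(-18))*(-16) = ((-5 - 1)*(-18))*(-16) = -6*(-18)*(-16) = 108*(-16) = -1728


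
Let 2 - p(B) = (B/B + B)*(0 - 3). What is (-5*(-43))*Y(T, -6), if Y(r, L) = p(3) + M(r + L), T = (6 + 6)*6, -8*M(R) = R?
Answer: 4945/4 ≈ 1236.3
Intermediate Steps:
M(R) = -R/8
T = 72 (T = 12*6 = 72)
p(B) = 5 + 3*B (p(B) = 2 - (B/B + B)*(0 - 3) = 2 - (1 + B)*(-3) = 2 - (-3 - 3*B) = 2 + (3 + 3*B) = 5 + 3*B)
Y(r, L) = 14 - L/8 - r/8 (Y(r, L) = (5 + 3*3) - (r + L)/8 = (5 + 9) - (L + r)/8 = 14 + (-L/8 - r/8) = 14 - L/8 - r/8)
(-5*(-43))*Y(T, -6) = (-5*(-43))*(14 - ⅛*(-6) - ⅛*72) = 215*(14 + ¾ - 9) = 215*(23/4) = 4945/4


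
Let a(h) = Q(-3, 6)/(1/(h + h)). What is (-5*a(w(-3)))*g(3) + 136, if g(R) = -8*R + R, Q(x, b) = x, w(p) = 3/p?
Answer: 766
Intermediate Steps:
a(h) = -6*h
g(R) = -7*R
(-5*a(w(-3)))*g(3) + 136 = (-(-30)*3/(-3))*(-7*3) + 136 = -(-30)*3*(-⅓)*(-21) + 136 = -(-30)*(-1)*(-21) + 136 = -5*6*(-21) + 136 = -30*(-21) + 136 = 630 + 136 = 766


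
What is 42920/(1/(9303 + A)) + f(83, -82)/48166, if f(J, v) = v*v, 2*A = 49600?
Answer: 35250305406442/24083 ≈ 1.4637e+9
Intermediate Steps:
A = 24800 (A = (½)*49600 = 24800)
f(J, v) = v²
42920/(1/(9303 + A)) + f(83, -82)/48166 = 42920/(1/(9303 + 24800)) + (-82)²/48166 = 42920/(1/34103) + 6724*(1/48166) = 42920/(1/34103) + 3362/24083 = 42920*34103 + 3362/24083 = 1463700760 + 3362/24083 = 35250305406442/24083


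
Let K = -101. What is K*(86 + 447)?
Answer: -53833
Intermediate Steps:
K*(86 + 447) = -101*(86 + 447) = -101*533 = -53833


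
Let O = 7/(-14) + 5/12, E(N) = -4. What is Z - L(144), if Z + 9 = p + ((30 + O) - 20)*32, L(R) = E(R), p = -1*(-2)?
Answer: 943/3 ≈ 314.33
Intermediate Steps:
O = -1/12 (O = 7*(-1/14) + 5*(1/12) = -½ + 5/12 = -1/12 ≈ -0.083333)
p = 2
L(R) = -4
Z = 931/3 (Z = -9 + (2 + ((30 - 1/12) - 20)*32) = -9 + (2 + (359/12 - 20)*32) = -9 + (2 + (119/12)*32) = -9 + (2 + 952/3) = -9 + 958/3 = 931/3 ≈ 310.33)
Z - L(144) = 931/3 - 1*(-4) = 931/3 + 4 = 943/3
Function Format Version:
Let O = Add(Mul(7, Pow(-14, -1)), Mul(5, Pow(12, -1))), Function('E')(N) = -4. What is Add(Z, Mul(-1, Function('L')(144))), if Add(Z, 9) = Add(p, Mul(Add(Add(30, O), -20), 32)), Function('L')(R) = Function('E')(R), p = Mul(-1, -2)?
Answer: Rational(943, 3) ≈ 314.33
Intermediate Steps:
O = Rational(-1, 12) (O = Add(Mul(7, Rational(-1, 14)), Mul(5, Rational(1, 12))) = Add(Rational(-1, 2), Rational(5, 12)) = Rational(-1, 12) ≈ -0.083333)
p = 2
Function('L')(R) = -4
Z = Rational(931, 3) (Z = Add(-9, Add(2, Mul(Add(Add(30, Rational(-1, 12)), -20), 32))) = Add(-9, Add(2, Mul(Add(Rational(359, 12), -20), 32))) = Add(-9, Add(2, Mul(Rational(119, 12), 32))) = Add(-9, Add(2, Rational(952, 3))) = Add(-9, Rational(958, 3)) = Rational(931, 3) ≈ 310.33)
Add(Z, Mul(-1, Function('L')(144))) = Add(Rational(931, 3), Mul(-1, -4)) = Add(Rational(931, 3), 4) = Rational(943, 3)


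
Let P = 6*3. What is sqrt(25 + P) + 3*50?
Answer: 150 + sqrt(43) ≈ 156.56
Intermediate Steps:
P = 18
sqrt(25 + P) + 3*50 = sqrt(25 + 18) + 3*50 = sqrt(43) + 150 = 150 + sqrt(43)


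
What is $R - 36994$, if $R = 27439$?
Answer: $-9555$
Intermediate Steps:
$R - 36994 = 27439 - 36994 = -9555$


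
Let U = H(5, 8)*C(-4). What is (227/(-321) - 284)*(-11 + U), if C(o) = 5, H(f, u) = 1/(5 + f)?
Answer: 639737/214 ≈ 2989.4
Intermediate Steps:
U = 1/2 (U = 5/(5 + 5) = 5/10 = (1/10)*5 = 1/2 ≈ 0.50000)
(227/(-321) - 284)*(-11 + U) = (227/(-321) - 284)*(-11 + 1/2) = (227*(-1/321) - 284)*(-21/2) = (-227/321 - 284)*(-21/2) = -91391/321*(-21/2) = 639737/214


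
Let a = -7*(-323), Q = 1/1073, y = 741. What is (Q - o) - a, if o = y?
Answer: -3221145/1073 ≈ -3002.0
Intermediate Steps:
Q = 1/1073 ≈ 0.00093197
a = 2261
o = 741
(Q - o) - a = (1/1073 - 1*741) - 1*2261 = (1/1073 - 741) - 2261 = -795092/1073 - 2261 = -3221145/1073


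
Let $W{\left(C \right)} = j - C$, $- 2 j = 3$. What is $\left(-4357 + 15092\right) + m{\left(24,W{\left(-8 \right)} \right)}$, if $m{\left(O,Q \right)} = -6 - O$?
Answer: $10705$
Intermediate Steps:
$j = - \frac{3}{2}$ ($j = \left(- \frac{1}{2}\right) 3 = - \frac{3}{2} \approx -1.5$)
$W{\left(C \right)} = - \frac{3}{2} - C$
$\left(-4357 + 15092\right) + m{\left(24,W{\left(-8 \right)} \right)} = \left(-4357 + 15092\right) - 30 = 10735 - 30 = 10705$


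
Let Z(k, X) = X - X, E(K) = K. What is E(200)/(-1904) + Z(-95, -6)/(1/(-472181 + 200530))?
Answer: -25/238 ≈ -0.10504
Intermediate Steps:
Z(k, X) = 0
E(200)/(-1904) + Z(-95, -6)/(1/(-472181 + 200530)) = 200/(-1904) + 0/(1/(-472181 + 200530)) = 200*(-1/1904) + 0/(1/(-271651)) = -25/238 + 0/(-1/271651) = -25/238 + 0*(-271651) = -25/238 + 0 = -25/238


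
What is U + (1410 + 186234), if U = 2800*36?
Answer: 288444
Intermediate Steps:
U = 100800
U + (1410 + 186234) = 100800 + (1410 + 186234) = 100800 + 187644 = 288444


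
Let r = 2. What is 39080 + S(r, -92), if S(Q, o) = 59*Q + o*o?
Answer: 47662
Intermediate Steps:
S(Q, o) = o**2 + 59*Q (S(Q, o) = 59*Q + o**2 = o**2 + 59*Q)
39080 + S(r, -92) = 39080 + ((-92)**2 + 59*2) = 39080 + (8464 + 118) = 39080 + 8582 = 47662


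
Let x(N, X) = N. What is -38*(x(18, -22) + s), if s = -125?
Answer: 4066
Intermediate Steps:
-38*(x(18, -22) + s) = -38*(18 - 125) = -38*(-107) = 4066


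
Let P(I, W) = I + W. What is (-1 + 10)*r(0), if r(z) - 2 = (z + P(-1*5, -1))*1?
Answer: -36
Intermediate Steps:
r(z) = -4 + z (r(z) = 2 + (z + (-1*5 - 1))*1 = 2 + (z + (-5 - 1))*1 = 2 + (z - 6)*1 = 2 + (-6 + z)*1 = 2 + (-6 + z) = -4 + z)
(-1 + 10)*r(0) = (-1 + 10)*(-4 + 0) = 9*(-4) = -36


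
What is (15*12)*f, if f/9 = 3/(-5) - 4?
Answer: -7452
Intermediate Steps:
f = -207/5 (f = 9*(3/(-5) - 4) = 9*(3*(-⅕) - 4) = 9*(-⅗ - 4) = 9*(-23/5) = -207/5 ≈ -41.400)
(15*12)*f = (15*12)*(-207/5) = 180*(-207/5) = -7452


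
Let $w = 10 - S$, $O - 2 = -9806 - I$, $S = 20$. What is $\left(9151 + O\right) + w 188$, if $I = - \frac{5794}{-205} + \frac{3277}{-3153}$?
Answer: $- \frac{1654839242}{646365} \approx -2560.2$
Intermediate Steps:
$I = \frac{17596697}{646365}$ ($I = \left(-5794\right) \left(- \frac{1}{205}\right) + 3277 \left(- \frac{1}{3153}\right) = \frac{5794}{205} - \frac{3277}{3153} = \frac{17596697}{646365} \approx 27.224$)
$O = - \frac{6354559157}{646365}$ ($O = 2 - \frac{6355851887}{646365} = - \frac{6354559157}{646365} \approx -9831.2$)
$w = -10$ ($w = 10 - 20 = -10$)
$\left(9151 + O\right) + w 188 = \left(9151 - \frac{6354559157}{646365}\right) - 1880 = - \frac{439673042}{646365} - 1880 = - \frac{1654839242}{646365}$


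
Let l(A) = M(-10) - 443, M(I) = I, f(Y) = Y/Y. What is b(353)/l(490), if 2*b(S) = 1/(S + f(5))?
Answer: -1/320724 ≈ -3.1179e-6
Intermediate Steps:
f(Y) = 1
b(S) = 1/(2*(1 + S)) (b(S) = 1/(2*(S + 1)) = 1/(2*(1 + S)))
l(A) = -453 (l(A) = -10 - 443 = -453)
b(353)/l(490) = (1/(2*(1 + 353)))/(-453) = ((1/2)/354)*(-1/453) = ((1/2)*(1/354))*(-1/453) = (1/708)*(-1/453) = -1/320724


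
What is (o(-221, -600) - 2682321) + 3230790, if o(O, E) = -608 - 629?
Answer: 547232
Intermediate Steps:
o(O, E) = -1237
(o(-221, -600) - 2682321) + 3230790 = (-1237 - 2682321) + 3230790 = -2683558 + 3230790 = 547232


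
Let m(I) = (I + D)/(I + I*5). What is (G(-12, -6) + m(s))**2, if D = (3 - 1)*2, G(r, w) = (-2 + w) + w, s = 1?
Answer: 6241/36 ≈ 173.36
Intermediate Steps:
G(r, w) = -2 + 2*w
D = 4 (D = 2*2 = 4)
m(I) = (4 + I)/(6*I) (m(I) = (I + 4)/(I + I*5) = (4 + I)/(I + 5*I) = (4 + I)/((6*I)) = (4 + I)*(1/(6*I)) = (4 + I)/(6*I))
(G(-12, -6) + m(s))**2 = ((-2 + 2*(-6)) + (1/6)*(4 + 1)/1)**2 = ((-2 - 12) + (1/6)*1*5)**2 = (-14 + 5/6)**2 = (-79/6)**2 = 6241/36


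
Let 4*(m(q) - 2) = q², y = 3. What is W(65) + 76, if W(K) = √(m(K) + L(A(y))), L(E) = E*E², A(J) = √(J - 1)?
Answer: 76 + √(4233 + 8*√2)/2 ≈ 108.57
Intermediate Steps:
A(J) = √(-1 + J)
m(q) = 2 + q²/4
L(E) = E³
W(K) = √(2 + 2*√2 + K²/4) (W(K) = √((2 + K²/4) + (√(-1 + 3))³) = √((2 + K²/4) + (√2)³) = √((2 + K²/4) + 2*√2) = √(2 + 2*√2 + K²/4))
W(65) + 76 = √(8 + 65² + 8*√2)/2 + 76 = √(8 + 4225 + 8*√2)/2 + 76 = √(4233 + 8*√2)/2 + 76 = 76 + √(4233 + 8*√2)/2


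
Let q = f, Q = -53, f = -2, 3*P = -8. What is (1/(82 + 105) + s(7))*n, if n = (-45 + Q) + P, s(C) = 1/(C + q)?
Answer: -19328/935 ≈ -20.672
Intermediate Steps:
P = -8/3 (P = (1/3)*(-8) = -8/3 ≈ -2.6667)
q = -2
s(C) = 1/(-2 + C) (s(C) = 1/(C - 2) = 1/(-2 + C))
n = -302/3 (n = (-45 - 53) - 8/3 = -98 - 8/3 = -302/3 ≈ -100.67)
(1/(82 + 105) + s(7))*n = (1/(82 + 105) + 1/(-2 + 7))*(-302/3) = (1/187 + 1/5)*(-302/3) = (192/935)*(-302/3) = -19328/935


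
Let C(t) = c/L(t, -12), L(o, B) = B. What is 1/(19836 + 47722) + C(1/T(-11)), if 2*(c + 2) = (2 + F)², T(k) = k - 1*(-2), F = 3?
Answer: -236449/270232 ≈ -0.87498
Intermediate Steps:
T(k) = 2 + k (T(k) = k + 2 = 2 + k)
c = 21/2 (c = -2 + (2 + 3)²/2 = -2 + (½)*5² = -2 + (½)*25 = -2 + 25/2 = 21/2 ≈ 10.500)
C(t) = -7/8 (C(t) = (21/2)/(-12) = (21/2)*(-1/12) = -7/8)
1/(19836 + 47722) + C(1/T(-11)) = 1/(19836 + 47722) - 7/8 = 1/67558 - 7/8 = -236449/270232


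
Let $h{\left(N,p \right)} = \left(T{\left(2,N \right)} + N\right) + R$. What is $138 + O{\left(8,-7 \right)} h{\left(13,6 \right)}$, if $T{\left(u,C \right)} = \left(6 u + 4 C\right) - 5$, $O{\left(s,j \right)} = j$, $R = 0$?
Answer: $-366$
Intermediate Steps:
$T{\left(u,C \right)} = -5 + 4 C + 6 u$ ($T{\left(u,C \right)} = \left(4 C + 6 u\right) - 5 = -5 + 4 C + 6 u$)
$h{\left(N,p \right)} = 7 + 5 N$ ($h{\left(N,p \right)} = \left(\left(-5 + 4 N + 6 \cdot 2\right) + N\right) + 0 = \left(\left(-5 + 4 N + 12\right) + N\right) + 0 = \left(\left(7 + 4 N\right) + N\right) + 0 = \left(7 + 5 N\right) + 0 = 7 + 5 N$)
$138 + O{\left(8,-7 \right)} h{\left(13,6 \right)} = 138 - 7 \left(7 + 5 \cdot 13\right) = 138 - 7 \left(7 + 65\right) = 138 - 504 = -366$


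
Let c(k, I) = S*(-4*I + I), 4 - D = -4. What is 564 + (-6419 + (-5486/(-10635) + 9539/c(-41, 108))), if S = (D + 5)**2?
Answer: -1136447852383/194110020 ≈ -5854.7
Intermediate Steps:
D = 8 (D = 4 - 1*(-4) = 4 + 4 = 8)
S = 169 (S = (8 + 5)**2 = 13**2 = 169)
c(k, I) = -507*I (c(k, I) = 169*(-4*I + I) = 169*(-3*I) = -507*I)
564 + (-6419 + (-5486/(-10635) + 9539/c(-41, 108))) = 564 + (-6419 + (-5486/(-10635) + 9539/((-507*108)))) = 564 + (-6419 + (-5486*(-1/10635) + 9539/(-54756))) = 564 + (-6419 + (5486/10635 + 9539*(-1/54756))) = 564 + (-6419 + (5486/10635 - 9539/54756)) = 564 + (-6419 + 66314717/194110020) = 564 - 1245925903663/194110020 = -1136447852383/194110020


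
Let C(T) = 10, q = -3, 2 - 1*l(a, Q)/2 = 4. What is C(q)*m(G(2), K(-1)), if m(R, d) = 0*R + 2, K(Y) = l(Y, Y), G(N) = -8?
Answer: 20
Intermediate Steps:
l(a, Q) = -4 (l(a, Q) = 4 - 2*4 = 4 - 8 = -4)
K(Y) = -4
m(R, d) = 2 (m(R, d) = 0 + 2 = 2)
C(q)*m(G(2), K(-1)) = 10*2 = 20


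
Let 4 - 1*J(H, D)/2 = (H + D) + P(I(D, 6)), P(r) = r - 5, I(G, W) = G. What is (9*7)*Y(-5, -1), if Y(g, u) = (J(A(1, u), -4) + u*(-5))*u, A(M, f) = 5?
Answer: -1827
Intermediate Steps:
P(r) = -5 + r
J(H, D) = 18 - 4*D - 2*H (J(H, D) = 8 - 2*((H + D) + (-5 + D)) = 8 - 2*((D + H) + (-5 + D)) = 8 - 2*(-5 + H + 2*D) = 8 + (10 - 4*D - 2*H) = 18 - 4*D - 2*H)
Y(g, u) = u*(24 - 5*u) (Y(g, u) = ((18 - 4*(-4) - 2*5) + u*(-5))*u = ((18 + 16 - 10) - 5*u)*u = (24 - 5*u)*u = u*(24 - 5*u))
(9*7)*Y(-5, -1) = (9*7)*(-(24 - 5*(-1))) = 63*(-(24 + 5)) = 63*(-1*29) = 63*(-29) = -1827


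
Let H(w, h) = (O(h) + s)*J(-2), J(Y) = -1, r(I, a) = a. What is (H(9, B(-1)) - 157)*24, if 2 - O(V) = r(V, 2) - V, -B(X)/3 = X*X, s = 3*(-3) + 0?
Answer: -3480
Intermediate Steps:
s = -9 (s = -9 + 0 = -9)
B(X) = -3*X**2 (B(X) = -3*X*X = -3*X**2)
O(V) = V (O(V) = 2 - (2 - V) = 2 + (-2 + V) = V)
H(w, h) = 9 - h (H(w, h) = (h - 9)*(-1) = (-9 + h)*(-1) = 9 - h)
(H(9, B(-1)) - 157)*24 = ((9 - (-3)*(-1)**2) - 157)*24 = ((9 - (-3)) - 157)*24 = ((9 - 1*(-3)) - 157)*24 = ((9 + 3) - 157)*24 = (12 - 157)*24 = -145*24 = -3480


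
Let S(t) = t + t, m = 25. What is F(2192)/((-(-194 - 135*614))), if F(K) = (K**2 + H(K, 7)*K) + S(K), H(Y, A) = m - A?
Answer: 1212176/20771 ≈ 58.359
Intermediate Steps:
H(Y, A) = 25 - A
S(t) = 2*t
F(K) = K**2 + 20*K (F(K) = (K**2 + (25 - 1*7)*K) + 2*K = (K**2 + (25 - 7)*K) + 2*K = (K**2 + 18*K) + 2*K = K**2 + 20*K)
F(2192)/((-(-194 - 135*614))) = (2192*(20 + 2192))/((-(-194 - 135*614))) = (2192*2212)/((-(-194 - 82890))) = 4848704/((-1*(-83084))) = 4848704/83084 = 4848704*(1/83084) = 1212176/20771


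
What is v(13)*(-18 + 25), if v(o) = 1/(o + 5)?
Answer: 7/18 ≈ 0.38889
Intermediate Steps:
v(o) = 1/(5 + o)
v(13)*(-18 + 25) = (-18 + 25)/(5 + 13) = 7/18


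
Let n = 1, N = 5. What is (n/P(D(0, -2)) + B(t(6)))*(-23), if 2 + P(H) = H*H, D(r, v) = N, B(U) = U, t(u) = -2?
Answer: 45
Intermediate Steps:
D(r, v) = 5
P(H) = -2 + H**2 (P(H) = -2 + H*H = -2 + H**2)
(n/P(D(0, -2)) + B(t(6)))*(-23) = (1/(-2 + 5**2) - 2)*(-23) = (1/(-2 + 25) - 2)*(-23) = (1/23 - 2)*(-23) = -45/23*(-23) = 45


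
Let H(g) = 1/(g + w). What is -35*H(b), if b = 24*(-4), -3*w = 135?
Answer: 35/141 ≈ 0.24823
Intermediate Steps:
w = -45 (w = -1/3*135 = -45)
b = -96
H(g) = 1/(-45 + g) (H(g) = 1/(g - 45) = 1/(-45 + g))
-35*H(b) = -35/(-45 - 96) = -35/(-141) = -35*(-1/141) = 35/141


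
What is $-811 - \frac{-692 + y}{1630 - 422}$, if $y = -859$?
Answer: $- \frac{978137}{1208} \approx -809.72$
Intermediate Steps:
$-811 - \frac{-692 + y}{1630 - 422} = -811 - \frac{-692 - 859}{1630 - 422} = -811 - - \frac{1551}{1208} = -811 + \frac{1551}{1208} = - \frac{978137}{1208}$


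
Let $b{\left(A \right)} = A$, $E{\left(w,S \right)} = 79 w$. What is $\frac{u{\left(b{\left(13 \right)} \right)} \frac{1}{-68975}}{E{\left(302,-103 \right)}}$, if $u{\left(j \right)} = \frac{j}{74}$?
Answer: $- \frac{13}{121774810700} \approx -1.0675 \cdot 10^{-10}$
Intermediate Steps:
$u{\left(j \right)} = \frac{j}{74}$ ($u{\left(j \right)} = j \frac{1}{74} = \frac{j}{74}$)
$\frac{u{\left(b{\left(13 \right)} \right)} \frac{1}{-68975}}{E{\left(302,-103 \right)}} = \frac{\frac{1}{74} \cdot 13 \frac{1}{-68975}}{79 \cdot 302} = \frac{\frac{13}{74} \left(- \frac{1}{68975}\right)}{23858} = \left(- \frac{13}{5104150}\right) \frac{1}{23858} = - \frac{13}{121774810700}$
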